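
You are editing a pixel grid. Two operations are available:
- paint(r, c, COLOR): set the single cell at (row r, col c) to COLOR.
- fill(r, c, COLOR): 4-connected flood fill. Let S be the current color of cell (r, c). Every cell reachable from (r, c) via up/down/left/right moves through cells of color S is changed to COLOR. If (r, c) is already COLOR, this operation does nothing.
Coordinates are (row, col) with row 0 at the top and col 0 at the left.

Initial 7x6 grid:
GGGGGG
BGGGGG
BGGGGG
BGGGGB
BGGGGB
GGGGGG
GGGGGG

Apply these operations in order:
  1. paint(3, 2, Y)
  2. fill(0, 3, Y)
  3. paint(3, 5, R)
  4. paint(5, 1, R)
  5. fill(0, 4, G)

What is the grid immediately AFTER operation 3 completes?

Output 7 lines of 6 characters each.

After op 1 paint(3,2,Y):
GGGGGG
BGGGGG
BGGGGG
BGYGGB
BGGGGB
GGGGGG
GGGGGG
After op 2 fill(0,3,Y) [35 cells changed]:
YYYYYY
BYYYYY
BYYYYY
BYYYYB
BYYYYB
YYYYYY
YYYYYY
After op 3 paint(3,5,R):
YYYYYY
BYYYYY
BYYYYY
BYYYYR
BYYYYB
YYYYYY
YYYYYY

Answer: YYYYYY
BYYYYY
BYYYYY
BYYYYR
BYYYYB
YYYYYY
YYYYYY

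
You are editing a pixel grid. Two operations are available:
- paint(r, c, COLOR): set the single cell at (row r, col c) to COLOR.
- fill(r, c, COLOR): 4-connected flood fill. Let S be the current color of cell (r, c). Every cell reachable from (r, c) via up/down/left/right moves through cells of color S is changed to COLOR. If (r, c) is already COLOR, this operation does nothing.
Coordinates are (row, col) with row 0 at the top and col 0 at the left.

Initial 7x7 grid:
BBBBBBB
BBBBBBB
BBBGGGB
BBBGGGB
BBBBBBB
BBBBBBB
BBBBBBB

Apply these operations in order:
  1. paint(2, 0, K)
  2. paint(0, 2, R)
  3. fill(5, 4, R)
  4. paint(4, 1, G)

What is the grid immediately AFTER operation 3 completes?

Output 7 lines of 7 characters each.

Answer: RRRRRRR
RRRRRRR
KRRGGGR
RRRGGGR
RRRRRRR
RRRRRRR
RRRRRRR

Derivation:
After op 1 paint(2,0,K):
BBBBBBB
BBBBBBB
KBBGGGB
BBBGGGB
BBBBBBB
BBBBBBB
BBBBBBB
After op 2 paint(0,2,R):
BBRBBBB
BBBBBBB
KBBGGGB
BBBGGGB
BBBBBBB
BBBBBBB
BBBBBBB
After op 3 fill(5,4,R) [41 cells changed]:
RRRRRRR
RRRRRRR
KRRGGGR
RRRGGGR
RRRRRRR
RRRRRRR
RRRRRRR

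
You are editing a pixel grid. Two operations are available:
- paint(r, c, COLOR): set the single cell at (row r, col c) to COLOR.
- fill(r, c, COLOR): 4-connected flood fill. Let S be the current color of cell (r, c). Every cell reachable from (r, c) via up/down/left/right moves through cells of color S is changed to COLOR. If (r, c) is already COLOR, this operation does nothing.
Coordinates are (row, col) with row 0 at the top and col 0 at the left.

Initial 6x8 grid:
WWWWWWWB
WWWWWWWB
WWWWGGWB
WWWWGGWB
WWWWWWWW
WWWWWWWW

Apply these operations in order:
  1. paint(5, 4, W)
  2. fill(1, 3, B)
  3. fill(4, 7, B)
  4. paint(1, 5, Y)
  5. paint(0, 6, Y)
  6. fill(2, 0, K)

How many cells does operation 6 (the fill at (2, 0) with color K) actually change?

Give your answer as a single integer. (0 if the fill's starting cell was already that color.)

After op 1 paint(5,4,W):
WWWWWWWB
WWWWWWWB
WWWWGGWB
WWWWGGWB
WWWWWWWW
WWWWWWWW
After op 2 fill(1,3,B) [40 cells changed]:
BBBBBBBB
BBBBBBBB
BBBBGGBB
BBBBGGBB
BBBBBBBB
BBBBBBBB
After op 3 fill(4,7,B) [0 cells changed]:
BBBBBBBB
BBBBBBBB
BBBBGGBB
BBBBGGBB
BBBBBBBB
BBBBBBBB
After op 4 paint(1,5,Y):
BBBBBBBB
BBBBBYBB
BBBBGGBB
BBBBGGBB
BBBBBBBB
BBBBBBBB
After op 5 paint(0,6,Y):
BBBBBBYB
BBBBBYBB
BBBBGGBB
BBBBGGBB
BBBBBBBB
BBBBBBBB
After op 6 fill(2,0,K) [42 cells changed]:
KKKKKKYK
KKKKKYKK
KKKKGGKK
KKKKGGKK
KKKKKKKK
KKKKKKKK

Answer: 42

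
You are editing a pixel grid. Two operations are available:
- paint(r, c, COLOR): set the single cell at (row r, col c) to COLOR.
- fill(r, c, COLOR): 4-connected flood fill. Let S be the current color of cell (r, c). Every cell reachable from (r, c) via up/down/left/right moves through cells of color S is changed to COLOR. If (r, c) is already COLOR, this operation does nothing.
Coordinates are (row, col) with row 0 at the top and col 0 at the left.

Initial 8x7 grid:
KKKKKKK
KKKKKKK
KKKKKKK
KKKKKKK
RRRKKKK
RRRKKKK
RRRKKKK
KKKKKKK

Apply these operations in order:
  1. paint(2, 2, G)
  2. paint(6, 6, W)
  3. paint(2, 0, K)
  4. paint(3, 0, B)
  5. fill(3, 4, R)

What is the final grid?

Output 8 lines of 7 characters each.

Answer: RRRRRRR
RRRRRRR
RRGRRRR
BRRRRRR
RRRRRRR
RRRRRRR
RRRRRRW
RRRRRRR

Derivation:
After op 1 paint(2,2,G):
KKKKKKK
KKKKKKK
KKGKKKK
KKKKKKK
RRRKKKK
RRRKKKK
RRRKKKK
KKKKKKK
After op 2 paint(6,6,W):
KKKKKKK
KKKKKKK
KKGKKKK
KKKKKKK
RRRKKKK
RRRKKKK
RRRKKKW
KKKKKKK
After op 3 paint(2,0,K):
KKKKKKK
KKKKKKK
KKGKKKK
KKKKKKK
RRRKKKK
RRRKKKK
RRRKKKW
KKKKKKK
After op 4 paint(3,0,B):
KKKKKKK
KKKKKKK
KKGKKKK
BKKKKKK
RRRKKKK
RRRKKKK
RRRKKKW
KKKKKKK
After op 5 fill(3,4,R) [44 cells changed]:
RRRRRRR
RRRRRRR
RRGRRRR
BRRRRRR
RRRRRRR
RRRRRRR
RRRRRRW
RRRRRRR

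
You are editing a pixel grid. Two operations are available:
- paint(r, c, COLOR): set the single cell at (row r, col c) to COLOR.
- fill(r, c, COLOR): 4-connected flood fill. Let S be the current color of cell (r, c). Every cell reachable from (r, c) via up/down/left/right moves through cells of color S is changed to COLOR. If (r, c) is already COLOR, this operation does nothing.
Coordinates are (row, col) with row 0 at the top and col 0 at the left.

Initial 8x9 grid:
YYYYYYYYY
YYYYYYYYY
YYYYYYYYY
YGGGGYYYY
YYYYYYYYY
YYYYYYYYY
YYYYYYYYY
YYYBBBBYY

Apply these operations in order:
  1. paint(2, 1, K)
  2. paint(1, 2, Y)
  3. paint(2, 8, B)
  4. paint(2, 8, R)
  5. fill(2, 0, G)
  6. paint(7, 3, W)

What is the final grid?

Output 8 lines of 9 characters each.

After op 1 paint(2,1,K):
YYYYYYYYY
YYYYYYYYY
YKYYYYYYY
YGGGGYYYY
YYYYYYYYY
YYYYYYYYY
YYYYYYYYY
YYYBBBBYY
After op 2 paint(1,2,Y):
YYYYYYYYY
YYYYYYYYY
YKYYYYYYY
YGGGGYYYY
YYYYYYYYY
YYYYYYYYY
YYYYYYYYY
YYYBBBBYY
After op 3 paint(2,8,B):
YYYYYYYYY
YYYYYYYYY
YKYYYYYYB
YGGGGYYYY
YYYYYYYYY
YYYYYYYYY
YYYYYYYYY
YYYBBBBYY
After op 4 paint(2,8,R):
YYYYYYYYY
YYYYYYYYY
YKYYYYYYR
YGGGGYYYY
YYYYYYYYY
YYYYYYYYY
YYYYYYYYY
YYYBBBBYY
After op 5 fill(2,0,G) [62 cells changed]:
GGGGGGGGG
GGGGGGGGG
GKGGGGGGR
GGGGGGGGG
GGGGGGGGG
GGGGGGGGG
GGGGGGGGG
GGGBBBBGG
After op 6 paint(7,3,W):
GGGGGGGGG
GGGGGGGGG
GKGGGGGGR
GGGGGGGGG
GGGGGGGGG
GGGGGGGGG
GGGGGGGGG
GGGWBBBGG

Answer: GGGGGGGGG
GGGGGGGGG
GKGGGGGGR
GGGGGGGGG
GGGGGGGGG
GGGGGGGGG
GGGGGGGGG
GGGWBBBGG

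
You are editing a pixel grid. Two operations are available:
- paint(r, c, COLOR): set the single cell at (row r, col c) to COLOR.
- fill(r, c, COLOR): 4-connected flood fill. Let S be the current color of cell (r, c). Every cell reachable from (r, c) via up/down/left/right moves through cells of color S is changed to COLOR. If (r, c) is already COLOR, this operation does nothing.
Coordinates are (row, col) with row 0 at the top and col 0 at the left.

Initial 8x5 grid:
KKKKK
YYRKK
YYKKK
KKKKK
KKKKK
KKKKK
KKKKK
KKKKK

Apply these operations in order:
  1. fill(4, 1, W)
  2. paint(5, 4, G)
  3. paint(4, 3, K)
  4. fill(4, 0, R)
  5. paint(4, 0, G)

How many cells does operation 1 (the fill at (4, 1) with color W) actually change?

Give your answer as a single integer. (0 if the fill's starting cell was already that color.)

After op 1 fill(4,1,W) [35 cells changed]:
WWWWW
YYRWW
YYWWW
WWWWW
WWWWW
WWWWW
WWWWW
WWWWW

Answer: 35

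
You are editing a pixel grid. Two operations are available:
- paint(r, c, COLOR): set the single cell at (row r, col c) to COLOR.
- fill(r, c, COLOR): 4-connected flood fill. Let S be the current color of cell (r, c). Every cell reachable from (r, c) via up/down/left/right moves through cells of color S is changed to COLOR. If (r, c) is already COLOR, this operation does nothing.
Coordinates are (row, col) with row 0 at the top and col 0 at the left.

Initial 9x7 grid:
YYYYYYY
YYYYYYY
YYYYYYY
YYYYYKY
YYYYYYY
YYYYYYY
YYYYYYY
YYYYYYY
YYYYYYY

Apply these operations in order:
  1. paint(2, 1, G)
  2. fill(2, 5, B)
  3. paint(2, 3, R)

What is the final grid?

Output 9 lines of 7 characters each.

After op 1 paint(2,1,G):
YYYYYYY
YYYYYYY
YGYYYYY
YYYYYKY
YYYYYYY
YYYYYYY
YYYYYYY
YYYYYYY
YYYYYYY
After op 2 fill(2,5,B) [61 cells changed]:
BBBBBBB
BBBBBBB
BGBBBBB
BBBBBKB
BBBBBBB
BBBBBBB
BBBBBBB
BBBBBBB
BBBBBBB
After op 3 paint(2,3,R):
BBBBBBB
BBBBBBB
BGBRBBB
BBBBBKB
BBBBBBB
BBBBBBB
BBBBBBB
BBBBBBB
BBBBBBB

Answer: BBBBBBB
BBBBBBB
BGBRBBB
BBBBBKB
BBBBBBB
BBBBBBB
BBBBBBB
BBBBBBB
BBBBBBB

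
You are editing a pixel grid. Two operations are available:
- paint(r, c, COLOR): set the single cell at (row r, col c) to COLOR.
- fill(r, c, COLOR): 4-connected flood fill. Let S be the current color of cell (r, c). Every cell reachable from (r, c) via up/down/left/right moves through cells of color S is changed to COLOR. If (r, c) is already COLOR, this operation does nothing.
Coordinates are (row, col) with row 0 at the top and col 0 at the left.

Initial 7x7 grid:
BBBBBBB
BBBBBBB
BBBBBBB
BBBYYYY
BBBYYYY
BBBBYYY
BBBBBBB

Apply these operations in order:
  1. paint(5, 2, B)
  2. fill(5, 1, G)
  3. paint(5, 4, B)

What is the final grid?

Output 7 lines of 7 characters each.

After op 1 paint(5,2,B):
BBBBBBB
BBBBBBB
BBBBBBB
BBBYYYY
BBBYYYY
BBBBYYY
BBBBBBB
After op 2 fill(5,1,G) [38 cells changed]:
GGGGGGG
GGGGGGG
GGGGGGG
GGGYYYY
GGGYYYY
GGGGYYY
GGGGGGG
After op 3 paint(5,4,B):
GGGGGGG
GGGGGGG
GGGGGGG
GGGYYYY
GGGYYYY
GGGGBYY
GGGGGGG

Answer: GGGGGGG
GGGGGGG
GGGGGGG
GGGYYYY
GGGYYYY
GGGGBYY
GGGGGGG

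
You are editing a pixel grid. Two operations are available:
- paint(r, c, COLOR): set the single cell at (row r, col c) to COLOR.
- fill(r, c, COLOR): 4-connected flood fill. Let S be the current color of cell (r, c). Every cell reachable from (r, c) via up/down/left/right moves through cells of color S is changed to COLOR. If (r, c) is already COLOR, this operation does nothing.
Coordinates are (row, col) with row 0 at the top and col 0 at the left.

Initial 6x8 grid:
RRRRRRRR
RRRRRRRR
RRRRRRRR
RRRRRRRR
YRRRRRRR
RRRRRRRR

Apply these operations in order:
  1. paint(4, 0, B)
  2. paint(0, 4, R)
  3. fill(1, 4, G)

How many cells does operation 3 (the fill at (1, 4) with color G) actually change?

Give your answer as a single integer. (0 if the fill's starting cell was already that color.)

After op 1 paint(4,0,B):
RRRRRRRR
RRRRRRRR
RRRRRRRR
RRRRRRRR
BRRRRRRR
RRRRRRRR
After op 2 paint(0,4,R):
RRRRRRRR
RRRRRRRR
RRRRRRRR
RRRRRRRR
BRRRRRRR
RRRRRRRR
After op 3 fill(1,4,G) [47 cells changed]:
GGGGGGGG
GGGGGGGG
GGGGGGGG
GGGGGGGG
BGGGGGGG
GGGGGGGG

Answer: 47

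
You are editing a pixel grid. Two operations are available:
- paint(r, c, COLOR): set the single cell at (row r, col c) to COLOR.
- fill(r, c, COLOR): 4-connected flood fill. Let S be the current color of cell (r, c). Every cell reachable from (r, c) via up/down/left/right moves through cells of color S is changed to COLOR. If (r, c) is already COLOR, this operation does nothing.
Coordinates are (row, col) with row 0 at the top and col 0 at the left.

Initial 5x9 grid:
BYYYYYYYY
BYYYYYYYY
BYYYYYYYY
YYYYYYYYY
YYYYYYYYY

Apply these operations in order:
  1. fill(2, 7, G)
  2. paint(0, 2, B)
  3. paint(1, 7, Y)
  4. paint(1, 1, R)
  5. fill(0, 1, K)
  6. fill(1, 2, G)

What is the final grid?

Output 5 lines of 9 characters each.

After op 1 fill(2,7,G) [42 cells changed]:
BGGGGGGGG
BGGGGGGGG
BGGGGGGGG
GGGGGGGGG
GGGGGGGGG
After op 2 paint(0,2,B):
BGBGGGGGG
BGGGGGGGG
BGGGGGGGG
GGGGGGGGG
GGGGGGGGG
After op 3 paint(1,7,Y):
BGBGGGGGG
BGGGGGGYG
BGGGGGGGG
GGGGGGGGG
GGGGGGGGG
After op 4 paint(1,1,R):
BGBGGGGGG
BRGGGGGYG
BGGGGGGGG
GGGGGGGGG
GGGGGGGGG
After op 5 fill(0,1,K) [1 cells changed]:
BKBGGGGGG
BRGGGGGYG
BGGGGGGGG
GGGGGGGGG
GGGGGGGGG
After op 6 fill(1,2,G) [0 cells changed]:
BKBGGGGGG
BRGGGGGYG
BGGGGGGGG
GGGGGGGGG
GGGGGGGGG

Answer: BKBGGGGGG
BRGGGGGYG
BGGGGGGGG
GGGGGGGGG
GGGGGGGGG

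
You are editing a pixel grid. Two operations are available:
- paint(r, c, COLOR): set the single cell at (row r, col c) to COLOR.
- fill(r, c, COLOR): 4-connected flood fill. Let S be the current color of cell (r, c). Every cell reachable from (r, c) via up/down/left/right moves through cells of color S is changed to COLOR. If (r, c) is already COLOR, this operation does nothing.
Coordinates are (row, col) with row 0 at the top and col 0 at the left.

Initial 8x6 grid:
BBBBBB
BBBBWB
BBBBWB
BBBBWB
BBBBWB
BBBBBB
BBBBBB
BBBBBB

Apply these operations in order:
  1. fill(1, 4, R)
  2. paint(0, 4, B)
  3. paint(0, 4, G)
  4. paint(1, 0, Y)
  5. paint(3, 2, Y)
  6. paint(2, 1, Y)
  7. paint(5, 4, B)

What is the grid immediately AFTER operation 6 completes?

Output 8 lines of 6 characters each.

Answer: BBBBGB
YBBBRB
BYBBRB
BBYBRB
BBBBRB
BBBBBB
BBBBBB
BBBBBB

Derivation:
After op 1 fill(1,4,R) [4 cells changed]:
BBBBBB
BBBBRB
BBBBRB
BBBBRB
BBBBRB
BBBBBB
BBBBBB
BBBBBB
After op 2 paint(0,4,B):
BBBBBB
BBBBRB
BBBBRB
BBBBRB
BBBBRB
BBBBBB
BBBBBB
BBBBBB
After op 3 paint(0,4,G):
BBBBGB
BBBBRB
BBBBRB
BBBBRB
BBBBRB
BBBBBB
BBBBBB
BBBBBB
After op 4 paint(1,0,Y):
BBBBGB
YBBBRB
BBBBRB
BBBBRB
BBBBRB
BBBBBB
BBBBBB
BBBBBB
After op 5 paint(3,2,Y):
BBBBGB
YBBBRB
BBBBRB
BBYBRB
BBBBRB
BBBBBB
BBBBBB
BBBBBB
After op 6 paint(2,1,Y):
BBBBGB
YBBBRB
BYBBRB
BBYBRB
BBBBRB
BBBBBB
BBBBBB
BBBBBB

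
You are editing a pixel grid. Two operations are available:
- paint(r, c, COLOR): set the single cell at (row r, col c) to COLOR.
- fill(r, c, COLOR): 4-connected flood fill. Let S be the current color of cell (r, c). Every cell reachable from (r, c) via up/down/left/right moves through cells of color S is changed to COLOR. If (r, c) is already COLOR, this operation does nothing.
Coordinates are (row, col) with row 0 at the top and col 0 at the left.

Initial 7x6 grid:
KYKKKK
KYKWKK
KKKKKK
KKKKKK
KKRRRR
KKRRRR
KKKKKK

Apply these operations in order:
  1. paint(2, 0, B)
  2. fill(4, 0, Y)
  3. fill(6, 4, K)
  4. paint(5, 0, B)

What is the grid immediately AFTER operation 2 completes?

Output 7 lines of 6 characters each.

Answer: KYYYYY
KYYWYY
BYYYYY
YYYYYY
YYRRRR
YYRRRR
YYYYYY

Derivation:
After op 1 paint(2,0,B):
KYKKKK
KYKWKK
BKKKKK
KKKKKK
KKRRRR
KKRRRR
KKKKKK
After op 2 fill(4,0,Y) [28 cells changed]:
KYYYYY
KYYWYY
BYYYYY
YYYYYY
YYRRRR
YYRRRR
YYYYYY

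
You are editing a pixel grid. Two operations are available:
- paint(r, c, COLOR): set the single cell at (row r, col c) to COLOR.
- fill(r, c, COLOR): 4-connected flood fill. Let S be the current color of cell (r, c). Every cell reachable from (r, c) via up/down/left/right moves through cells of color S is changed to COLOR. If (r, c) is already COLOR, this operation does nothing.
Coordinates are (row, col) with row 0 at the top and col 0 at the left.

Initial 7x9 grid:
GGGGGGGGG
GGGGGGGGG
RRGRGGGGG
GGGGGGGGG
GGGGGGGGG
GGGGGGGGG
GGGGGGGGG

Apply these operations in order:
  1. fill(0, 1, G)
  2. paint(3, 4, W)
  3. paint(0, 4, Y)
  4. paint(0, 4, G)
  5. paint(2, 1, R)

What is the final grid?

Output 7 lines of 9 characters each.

After op 1 fill(0,1,G) [0 cells changed]:
GGGGGGGGG
GGGGGGGGG
RRGRGGGGG
GGGGGGGGG
GGGGGGGGG
GGGGGGGGG
GGGGGGGGG
After op 2 paint(3,4,W):
GGGGGGGGG
GGGGGGGGG
RRGRGGGGG
GGGGWGGGG
GGGGGGGGG
GGGGGGGGG
GGGGGGGGG
After op 3 paint(0,4,Y):
GGGGYGGGG
GGGGGGGGG
RRGRGGGGG
GGGGWGGGG
GGGGGGGGG
GGGGGGGGG
GGGGGGGGG
After op 4 paint(0,4,G):
GGGGGGGGG
GGGGGGGGG
RRGRGGGGG
GGGGWGGGG
GGGGGGGGG
GGGGGGGGG
GGGGGGGGG
After op 5 paint(2,1,R):
GGGGGGGGG
GGGGGGGGG
RRGRGGGGG
GGGGWGGGG
GGGGGGGGG
GGGGGGGGG
GGGGGGGGG

Answer: GGGGGGGGG
GGGGGGGGG
RRGRGGGGG
GGGGWGGGG
GGGGGGGGG
GGGGGGGGG
GGGGGGGGG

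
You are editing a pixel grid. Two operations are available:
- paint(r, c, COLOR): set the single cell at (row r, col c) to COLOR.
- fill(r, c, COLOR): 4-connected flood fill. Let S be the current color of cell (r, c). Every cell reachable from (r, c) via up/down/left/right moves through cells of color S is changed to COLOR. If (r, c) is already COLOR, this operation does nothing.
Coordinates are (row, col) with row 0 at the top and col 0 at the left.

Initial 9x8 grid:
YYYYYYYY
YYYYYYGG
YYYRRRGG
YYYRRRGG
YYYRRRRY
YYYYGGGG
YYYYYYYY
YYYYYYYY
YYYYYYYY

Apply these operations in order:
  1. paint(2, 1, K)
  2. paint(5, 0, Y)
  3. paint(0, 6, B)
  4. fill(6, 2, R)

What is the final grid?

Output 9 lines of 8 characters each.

Answer: RRRRRRBY
RRRRRRGG
RKRRRRGG
RRRRRRGG
RRRRRRRY
RRRRGGGG
RRRRRRRR
RRRRRRRR
RRRRRRRR

Derivation:
After op 1 paint(2,1,K):
YYYYYYYY
YYYYYYGG
YKYRRRGG
YYYRRRGG
YYYRRRRY
YYYYGGGG
YYYYYYYY
YYYYYYYY
YYYYYYYY
After op 2 paint(5,0,Y):
YYYYYYYY
YYYYYYGG
YKYRRRGG
YYYRRRGG
YYYRRRRY
YYYYGGGG
YYYYYYYY
YYYYYYYY
YYYYYYYY
After op 3 paint(0,6,B):
YYYYYYBY
YYYYYYGG
YKYRRRGG
YYYRRRGG
YYYRRRRY
YYYYGGGG
YYYYYYYY
YYYYYYYY
YYYYYYYY
After op 4 fill(6,2,R) [48 cells changed]:
RRRRRRBY
RRRRRRGG
RKRRRRGG
RRRRRRGG
RRRRRRRY
RRRRGGGG
RRRRRRRR
RRRRRRRR
RRRRRRRR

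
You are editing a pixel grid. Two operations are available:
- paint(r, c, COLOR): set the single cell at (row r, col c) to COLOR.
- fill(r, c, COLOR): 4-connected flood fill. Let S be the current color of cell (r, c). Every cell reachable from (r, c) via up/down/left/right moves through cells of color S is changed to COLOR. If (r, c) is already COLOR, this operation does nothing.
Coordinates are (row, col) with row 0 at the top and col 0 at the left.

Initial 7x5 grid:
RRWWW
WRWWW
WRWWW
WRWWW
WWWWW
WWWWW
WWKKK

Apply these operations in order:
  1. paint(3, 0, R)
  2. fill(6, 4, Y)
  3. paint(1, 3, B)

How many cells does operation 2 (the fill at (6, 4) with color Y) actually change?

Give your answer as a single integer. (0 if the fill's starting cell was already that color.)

Answer: 3

Derivation:
After op 1 paint(3,0,R):
RRWWW
WRWWW
WRWWW
RRWWW
WWWWW
WWWWW
WWKKK
After op 2 fill(6,4,Y) [3 cells changed]:
RRWWW
WRWWW
WRWWW
RRWWW
WWWWW
WWWWW
WWYYY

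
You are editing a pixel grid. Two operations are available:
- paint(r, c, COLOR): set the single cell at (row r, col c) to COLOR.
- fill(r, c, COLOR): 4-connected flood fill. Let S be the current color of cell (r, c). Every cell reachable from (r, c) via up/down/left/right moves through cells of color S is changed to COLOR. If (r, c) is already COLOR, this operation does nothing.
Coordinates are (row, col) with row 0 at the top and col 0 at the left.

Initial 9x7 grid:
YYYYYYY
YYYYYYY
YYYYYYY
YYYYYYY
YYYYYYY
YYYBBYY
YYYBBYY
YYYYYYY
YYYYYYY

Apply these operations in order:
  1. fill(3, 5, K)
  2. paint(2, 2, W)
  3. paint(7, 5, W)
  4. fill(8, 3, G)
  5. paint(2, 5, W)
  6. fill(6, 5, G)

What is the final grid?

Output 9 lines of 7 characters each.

After op 1 fill(3,5,K) [59 cells changed]:
KKKKKKK
KKKKKKK
KKKKKKK
KKKKKKK
KKKKKKK
KKKBBKK
KKKBBKK
KKKKKKK
KKKKKKK
After op 2 paint(2,2,W):
KKKKKKK
KKKKKKK
KKWKKKK
KKKKKKK
KKKKKKK
KKKBBKK
KKKBBKK
KKKKKKK
KKKKKKK
After op 3 paint(7,5,W):
KKKKKKK
KKKKKKK
KKWKKKK
KKKKKKK
KKKKKKK
KKKBBKK
KKKBBKK
KKKKKWK
KKKKKKK
After op 4 fill(8,3,G) [57 cells changed]:
GGGGGGG
GGGGGGG
GGWGGGG
GGGGGGG
GGGGGGG
GGGBBGG
GGGBBGG
GGGGGWG
GGGGGGG
After op 5 paint(2,5,W):
GGGGGGG
GGGGGGG
GGWGGWG
GGGGGGG
GGGGGGG
GGGBBGG
GGGBBGG
GGGGGWG
GGGGGGG
After op 6 fill(6,5,G) [0 cells changed]:
GGGGGGG
GGGGGGG
GGWGGWG
GGGGGGG
GGGGGGG
GGGBBGG
GGGBBGG
GGGGGWG
GGGGGGG

Answer: GGGGGGG
GGGGGGG
GGWGGWG
GGGGGGG
GGGGGGG
GGGBBGG
GGGBBGG
GGGGGWG
GGGGGGG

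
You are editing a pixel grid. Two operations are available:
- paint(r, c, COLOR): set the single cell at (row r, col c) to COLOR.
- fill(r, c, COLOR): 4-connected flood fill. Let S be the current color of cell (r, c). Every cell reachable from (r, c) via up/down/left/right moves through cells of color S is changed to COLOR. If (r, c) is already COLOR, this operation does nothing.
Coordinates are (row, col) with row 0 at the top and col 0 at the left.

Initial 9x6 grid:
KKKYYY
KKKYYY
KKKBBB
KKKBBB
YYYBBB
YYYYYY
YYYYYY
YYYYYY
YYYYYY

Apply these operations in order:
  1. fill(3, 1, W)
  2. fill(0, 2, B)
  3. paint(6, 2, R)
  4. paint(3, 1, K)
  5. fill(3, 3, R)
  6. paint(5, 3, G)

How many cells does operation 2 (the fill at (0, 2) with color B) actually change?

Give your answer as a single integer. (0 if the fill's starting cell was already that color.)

Answer: 12

Derivation:
After op 1 fill(3,1,W) [12 cells changed]:
WWWYYY
WWWYYY
WWWBBB
WWWBBB
YYYBBB
YYYYYY
YYYYYY
YYYYYY
YYYYYY
After op 2 fill(0,2,B) [12 cells changed]:
BBBYYY
BBBYYY
BBBBBB
BBBBBB
YYYBBB
YYYYYY
YYYYYY
YYYYYY
YYYYYY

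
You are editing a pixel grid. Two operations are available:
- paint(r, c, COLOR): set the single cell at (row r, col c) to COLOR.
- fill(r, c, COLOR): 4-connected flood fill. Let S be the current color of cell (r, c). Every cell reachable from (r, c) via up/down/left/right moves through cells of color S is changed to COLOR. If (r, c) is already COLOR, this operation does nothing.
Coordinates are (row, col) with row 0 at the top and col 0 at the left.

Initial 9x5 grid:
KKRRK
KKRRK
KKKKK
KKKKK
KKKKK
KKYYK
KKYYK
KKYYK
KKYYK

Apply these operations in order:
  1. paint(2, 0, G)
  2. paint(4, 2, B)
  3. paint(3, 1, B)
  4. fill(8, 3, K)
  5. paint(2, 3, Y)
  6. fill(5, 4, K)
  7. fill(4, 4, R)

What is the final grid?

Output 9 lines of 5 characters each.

Answer: RRRRR
RRRRR
GRRYR
RBRRR
RRBRR
RRRRR
RRRRR
RRRRR
RRRRR

Derivation:
After op 1 paint(2,0,G):
KKRRK
KKRRK
GKKKK
KKKKK
KKKKK
KKYYK
KKYYK
KKYYK
KKYYK
After op 2 paint(4,2,B):
KKRRK
KKRRK
GKKKK
KKKKK
KKBKK
KKYYK
KKYYK
KKYYK
KKYYK
After op 3 paint(3,1,B):
KKRRK
KKRRK
GKKKK
KBKKK
KKBKK
KKYYK
KKYYK
KKYYK
KKYYK
After op 4 fill(8,3,K) [8 cells changed]:
KKRRK
KKRRK
GKKKK
KBKKK
KKBKK
KKKKK
KKKKK
KKKKK
KKKKK
After op 5 paint(2,3,Y):
KKRRK
KKRRK
GKKYK
KBKKK
KKBKK
KKKKK
KKKKK
KKKKK
KKKKK
After op 6 fill(5,4,K) [0 cells changed]:
KKRRK
KKRRK
GKKYK
KBKKK
KKBKK
KKKKK
KKKKK
KKKKK
KKKKK
After op 7 fill(4,4,R) [37 cells changed]:
RRRRR
RRRRR
GRRYR
RBRRR
RRBRR
RRRRR
RRRRR
RRRRR
RRRRR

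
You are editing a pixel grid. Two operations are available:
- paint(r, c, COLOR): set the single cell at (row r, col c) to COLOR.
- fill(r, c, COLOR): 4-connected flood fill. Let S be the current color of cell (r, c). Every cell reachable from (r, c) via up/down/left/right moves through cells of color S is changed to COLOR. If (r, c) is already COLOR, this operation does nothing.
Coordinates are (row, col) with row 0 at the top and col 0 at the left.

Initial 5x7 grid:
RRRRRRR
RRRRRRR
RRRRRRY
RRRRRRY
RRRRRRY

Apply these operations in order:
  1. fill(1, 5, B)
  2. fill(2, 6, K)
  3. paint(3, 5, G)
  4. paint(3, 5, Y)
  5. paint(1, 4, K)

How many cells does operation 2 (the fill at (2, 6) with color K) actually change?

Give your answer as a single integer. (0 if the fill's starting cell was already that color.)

Answer: 3

Derivation:
After op 1 fill(1,5,B) [32 cells changed]:
BBBBBBB
BBBBBBB
BBBBBBY
BBBBBBY
BBBBBBY
After op 2 fill(2,6,K) [3 cells changed]:
BBBBBBB
BBBBBBB
BBBBBBK
BBBBBBK
BBBBBBK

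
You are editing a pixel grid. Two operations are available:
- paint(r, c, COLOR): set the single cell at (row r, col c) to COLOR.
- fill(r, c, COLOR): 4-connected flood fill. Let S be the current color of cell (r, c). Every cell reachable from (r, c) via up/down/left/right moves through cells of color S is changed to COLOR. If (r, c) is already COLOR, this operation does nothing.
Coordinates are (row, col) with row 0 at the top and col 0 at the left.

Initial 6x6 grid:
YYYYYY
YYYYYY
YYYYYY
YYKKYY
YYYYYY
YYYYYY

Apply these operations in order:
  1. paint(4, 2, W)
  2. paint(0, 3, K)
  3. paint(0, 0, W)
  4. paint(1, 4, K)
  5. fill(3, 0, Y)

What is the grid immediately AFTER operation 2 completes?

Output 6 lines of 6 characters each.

After op 1 paint(4,2,W):
YYYYYY
YYYYYY
YYYYYY
YYKKYY
YYWYYY
YYYYYY
After op 2 paint(0,3,K):
YYYKYY
YYYYYY
YYYYYY
YYKKYY
YYWYYY
YYYYYY

Answer: YYYKYY
YYYYYY
YYYYYY
YYKKYY
YYWYYY
YYYYYY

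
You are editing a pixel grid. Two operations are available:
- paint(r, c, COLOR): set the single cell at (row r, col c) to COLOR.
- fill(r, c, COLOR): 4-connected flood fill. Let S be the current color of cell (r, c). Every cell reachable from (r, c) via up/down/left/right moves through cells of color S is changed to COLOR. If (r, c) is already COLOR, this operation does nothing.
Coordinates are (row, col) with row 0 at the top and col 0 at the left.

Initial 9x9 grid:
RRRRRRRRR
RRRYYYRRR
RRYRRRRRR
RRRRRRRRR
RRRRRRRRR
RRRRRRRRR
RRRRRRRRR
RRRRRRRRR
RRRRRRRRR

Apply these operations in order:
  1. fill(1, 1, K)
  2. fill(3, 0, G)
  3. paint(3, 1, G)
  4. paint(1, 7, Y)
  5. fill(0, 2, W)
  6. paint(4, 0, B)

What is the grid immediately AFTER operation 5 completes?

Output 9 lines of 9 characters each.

Answer: WWWWWWWWW
WWWYYYWYW
WWYWWWWWW
WWWWWWWWW
WWWWWWWWW
WWWWWWWWW
WWWWWWWWW
WWWWWWWWW
WWWWWWWWW

Derivation:
After op 1 fill(1,1,K) [77 cells changed]:
KKKKKKKKK
KKKYYYKKK
KKYKKKKKK
KKKKKKKKK
KKKKKKKKK
KKKKKKKKK
KKKKKKKKK
KKKKKKKKK
KKKKKKKKK
After op 2 fill(3,0,G) [77 cells changed]:
GGGGGGGGG
GGGYYYGGG
GGYGGGGGG
GGGGGGGGG
GGGGGGGGG
GGGGGGGGG
GGGGGGGGG
GGGGGGGGG
GGGGGGGGG
After op 3 paint(3,1,G):
GGGGGGGGG
GGGYYYGGG
GGYGGGGGG
GGGGGGGGG
GGGGGGGGG
GGGGGGGGG
GGGGGGGGG
GGGGGGGGG
GGGGGGGGG
After op 4 paint(1,7,Y):
GGGGGGGGG
GGGYYYGYG
GGYGGGGGG
GGGGGGGGG
GGGGGGGGG
GGGGGGGGG
GGGGGGGGG
GGGGGGGGG
GGGGGGGGG
After op 5 fill(0,2,W) [76 cells changed]:
WWWWWWWWW
WWWYYYWYW
WWYWWWWWW
WWWWWWWWW
WWWWWWWWW
WWWWWWWWW
WWWWWWWWW
WWWWWWWWW
WWWWWWWWW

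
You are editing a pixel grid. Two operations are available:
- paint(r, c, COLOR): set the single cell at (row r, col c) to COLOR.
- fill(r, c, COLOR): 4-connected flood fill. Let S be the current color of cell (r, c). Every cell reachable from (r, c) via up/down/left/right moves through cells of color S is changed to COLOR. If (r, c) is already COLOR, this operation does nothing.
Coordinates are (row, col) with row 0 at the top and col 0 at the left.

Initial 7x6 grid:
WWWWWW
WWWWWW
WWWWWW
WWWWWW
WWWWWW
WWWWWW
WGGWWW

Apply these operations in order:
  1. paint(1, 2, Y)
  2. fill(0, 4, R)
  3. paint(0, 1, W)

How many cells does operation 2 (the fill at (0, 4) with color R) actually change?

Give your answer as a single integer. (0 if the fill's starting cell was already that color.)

Answer: 39

Derivation:
After op 1 paint(1,2,Y):
WWWWWW
WWYWWW
WWWWWW
WWWWWW
WWWWWW
WWWWWW
WGGWWW
After op 2 fill(0,4,R) [39 cells changed]:
RRRRRR
RRYRRR
RRRRRR
RRRRRR
RRRRRR
RRRRRR
RGGRRR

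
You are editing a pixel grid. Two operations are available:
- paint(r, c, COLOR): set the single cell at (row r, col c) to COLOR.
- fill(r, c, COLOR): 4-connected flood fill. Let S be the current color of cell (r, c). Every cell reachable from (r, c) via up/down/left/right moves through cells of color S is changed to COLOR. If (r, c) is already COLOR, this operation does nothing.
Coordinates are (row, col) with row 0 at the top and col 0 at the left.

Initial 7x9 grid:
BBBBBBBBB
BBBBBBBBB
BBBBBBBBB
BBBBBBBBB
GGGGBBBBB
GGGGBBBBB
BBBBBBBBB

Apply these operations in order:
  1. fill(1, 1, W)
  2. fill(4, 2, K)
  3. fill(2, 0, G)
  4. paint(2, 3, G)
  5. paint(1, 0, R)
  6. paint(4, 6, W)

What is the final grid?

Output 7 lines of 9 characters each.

After op 1 fill(1,1,W) [55 cells changed]:
WWWWWWWWW
WWWWWWWWW
WWWWWWWWW
WWWWWWWWW
GGGGWWWWW
GGGGWWWWW
WWWWWWWWW
After op 2 fill(4,2,K) [8 cells changed]:
WWWWWWWWW
WWWWWWWWW
WWWWWWWWW
WWWWWWWWW
KKKKWWWWW
KKKKWWWWW
WWWWWWWWW
After op 3 fill(2,0,G) [55 cells changed]:
GGGGGGGGG
GGGGGGGGG
GGGGGGGGG
GGGGGGGGG
KKKKGGGGG
KKKKGGGGG
GGGGGGGGG
After op 4 paint(2,3,G):
GGGGGGGGG
GGGGGGGGG
GGGGGGGGG
GGGGGGGGG
KKKKGGGGG
KKKKGGGGG
GGGGGGGGG
After op 5 paint(1,0,R):
GGGGGGGGG
RGGGGGGGG
GGGGGGGGG
GGGGGGGGG
KKKKGGGGG
KKKKGGGGG
GGGGGGGGG
After op 6 paint(4,6,W):
GGGGGGGGG
RGGGGGGGG
GGGGGGGGG
GGGGGGGGG
KKKKGGWGG
KKKKGGGGG
GGGGGGGGG

Answer: GGGGGGGGG
RGGGGGGGG
GGGGGGGGG
GGGGGGGGG
KKKKGGWGG
KKKKGGGGG
GGGGGGGGG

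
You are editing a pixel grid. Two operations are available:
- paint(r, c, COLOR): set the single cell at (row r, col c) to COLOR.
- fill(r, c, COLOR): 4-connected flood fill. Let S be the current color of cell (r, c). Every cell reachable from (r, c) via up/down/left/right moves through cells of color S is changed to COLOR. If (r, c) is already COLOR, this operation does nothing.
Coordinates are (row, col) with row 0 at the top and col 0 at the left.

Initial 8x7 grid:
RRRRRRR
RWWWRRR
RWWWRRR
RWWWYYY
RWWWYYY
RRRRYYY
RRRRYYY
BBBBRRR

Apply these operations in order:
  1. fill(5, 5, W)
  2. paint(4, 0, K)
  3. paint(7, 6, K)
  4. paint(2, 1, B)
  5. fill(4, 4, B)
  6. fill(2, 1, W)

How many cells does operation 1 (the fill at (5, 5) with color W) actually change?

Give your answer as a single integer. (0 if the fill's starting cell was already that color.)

Answer: 12

Derivation:
After op 1 fill(5,5,W) [12 cells changed]:
RRRRRRR
RWWWRRR
RWWWRRR
RWWWWWW
RWWWWWW
RRRRWWW
RRRRWWW
BBBBRRR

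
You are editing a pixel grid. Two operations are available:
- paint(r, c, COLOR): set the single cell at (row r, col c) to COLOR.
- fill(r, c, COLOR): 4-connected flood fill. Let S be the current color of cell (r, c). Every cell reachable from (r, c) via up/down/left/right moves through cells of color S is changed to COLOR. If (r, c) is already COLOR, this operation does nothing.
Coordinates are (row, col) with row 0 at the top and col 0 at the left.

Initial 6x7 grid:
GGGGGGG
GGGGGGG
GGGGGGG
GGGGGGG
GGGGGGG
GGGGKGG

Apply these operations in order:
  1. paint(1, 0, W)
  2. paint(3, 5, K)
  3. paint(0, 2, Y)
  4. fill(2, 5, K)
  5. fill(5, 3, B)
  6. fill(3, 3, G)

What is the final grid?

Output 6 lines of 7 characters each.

Answer: GGYGGGG
WGGGGGG
GGGGGGG
GGGGGGG
GGGGGGG
GGGGGGG

Derivation:
After op 1 paint(1,0,W):
GGGGGGG
WGGGGGG
GGGGGGG
GGGGGGG
GGGGGGG
GGGGKGG
After op 2 paint(3,5,K):
GGGGGGG
WGGGGGG
GGGGGGG
GGGGGKG
GGGGGGG
GGGGKGG
After op 3 paint(0,2,Y):
GGYGGGG
WGGGGGG
GGGGGGG
GGGGGKG
GGGGGGG
GGGGKGG
After op 4 fill(2,5,K) [38 cells changed]:
KKYKKKK
WKKKKKK
KKKKKKK
KKKKKKK
KKKKKKK
KKKKKKK
After op 5 fill(5,3,B) [40 cells changed]:
BBYBBBB
WBBBBBB
BBBBBBB
BBBBBBB
BBBBBBB
BBBBBBB
After op 6 fill(3,3,G) [40 cells changed]:
GGYGGGG
WGGGGGG
GGGGGGG
GGGGGGG
GGGGGGG
GGGGGGG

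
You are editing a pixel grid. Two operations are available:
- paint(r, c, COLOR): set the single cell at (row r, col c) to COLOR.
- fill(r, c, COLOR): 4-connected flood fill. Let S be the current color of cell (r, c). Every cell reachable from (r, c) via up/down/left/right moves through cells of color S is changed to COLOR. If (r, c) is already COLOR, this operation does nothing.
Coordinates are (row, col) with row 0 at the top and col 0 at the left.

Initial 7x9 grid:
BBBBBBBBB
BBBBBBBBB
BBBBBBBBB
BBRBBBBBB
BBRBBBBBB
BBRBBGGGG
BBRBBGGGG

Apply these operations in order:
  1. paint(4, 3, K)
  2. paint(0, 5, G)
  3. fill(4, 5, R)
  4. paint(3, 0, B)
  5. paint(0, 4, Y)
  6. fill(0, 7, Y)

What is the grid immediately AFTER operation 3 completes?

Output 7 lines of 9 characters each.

After op 1 paint(4,3,K):
BBBBBBBBB
BBBBBBBBB
BBBBBBBBB
BBRBBBBBB
BBRKBBBBB
BBRBBGGGG
BBRBBGGGG
After op 2 paint(0,5,G):
BBBBBGBBB
BBBBBBBBB
BBBBBBBBB
BBRBBBBBB
BBRKBBBBB
BBRBBGGGG
BBRBBGGGG
After op 3 fill(4,5,R) [49 cells changed]:
RRRRRGRRR
RRRRRRRRR
RRRRRRRRR
RRRRRRRRR
RRRKRRRRR
RRRRRGGGG
RRRRRGGGG

Answer: RRRRRGRRR
RRRRRRRRR
RRRRRRRRR
RRRRRRRRR
RRRKRRRRR
RRRRRGGGG
RRRRRGGGG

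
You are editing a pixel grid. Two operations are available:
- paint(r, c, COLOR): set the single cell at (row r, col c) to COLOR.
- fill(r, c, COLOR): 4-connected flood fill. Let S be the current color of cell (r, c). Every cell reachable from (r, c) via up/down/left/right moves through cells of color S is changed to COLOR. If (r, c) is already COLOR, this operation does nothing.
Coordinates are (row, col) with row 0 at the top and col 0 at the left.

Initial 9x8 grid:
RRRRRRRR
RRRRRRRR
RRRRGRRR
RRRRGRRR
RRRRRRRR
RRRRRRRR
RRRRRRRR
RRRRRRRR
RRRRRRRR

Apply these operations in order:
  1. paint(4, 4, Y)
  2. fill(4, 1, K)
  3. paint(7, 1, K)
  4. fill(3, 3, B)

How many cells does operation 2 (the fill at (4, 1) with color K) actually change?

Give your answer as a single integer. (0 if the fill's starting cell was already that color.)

Answer: 69

Derivation:
After op 1 paint(4,4,Y):
RRRRRRRR
RRRRRRRR
RRRRGRRR
RRRRGRRR
RRRRYRRR
RRRRRRRR
RRRRRRRR
RRRRRRRR
RRRRRRRR
After op 2 fill(4,1,K) [69 cells changed]:
KKKKKKKK
KKKKKKKK
KKKKGKKK
KKKKGKKK
KKKKYKKK
KKKKKKKK
KKKKKKKK
KKKKKKKK
KKKKKKKK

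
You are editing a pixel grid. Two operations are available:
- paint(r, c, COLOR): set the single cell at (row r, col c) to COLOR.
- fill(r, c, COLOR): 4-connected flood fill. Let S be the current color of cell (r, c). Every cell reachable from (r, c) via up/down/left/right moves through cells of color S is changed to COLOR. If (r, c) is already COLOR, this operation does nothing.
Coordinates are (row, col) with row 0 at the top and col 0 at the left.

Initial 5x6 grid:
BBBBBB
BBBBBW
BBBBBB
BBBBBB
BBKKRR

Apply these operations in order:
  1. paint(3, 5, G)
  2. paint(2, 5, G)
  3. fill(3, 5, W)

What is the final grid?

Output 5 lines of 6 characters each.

Answer: BBBBBB
BBBBBW
BBBBBW
BBBBBW
BBKKRR

Derivation:
After op 1 paint(3,5,G):
BBBBBB
BBBBBW
BBBBBB
BBBBBG
BBKKRR
After op 2 paint(2,5,G):
BBBBBB
BBBBBW
BBBBBG
BBBBBG
BBKKRR
After op 3 fill(3,5,W) [2 cells changed]:
BBBBBB
BBBBBW
BBBBBW
BBBBBW
BBKKRR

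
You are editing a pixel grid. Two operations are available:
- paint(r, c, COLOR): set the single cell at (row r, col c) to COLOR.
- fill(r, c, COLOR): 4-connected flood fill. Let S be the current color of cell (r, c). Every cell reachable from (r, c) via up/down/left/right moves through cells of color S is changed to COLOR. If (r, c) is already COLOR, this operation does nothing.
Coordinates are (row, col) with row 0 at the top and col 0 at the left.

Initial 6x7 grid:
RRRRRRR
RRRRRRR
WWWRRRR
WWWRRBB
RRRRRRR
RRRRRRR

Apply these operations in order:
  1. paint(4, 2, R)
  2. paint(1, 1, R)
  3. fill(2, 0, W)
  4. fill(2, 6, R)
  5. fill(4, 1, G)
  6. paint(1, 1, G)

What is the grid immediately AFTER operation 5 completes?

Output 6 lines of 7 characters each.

Answer: GGGGGGG
GGGGGGG
WWWGGGG
WWWGGBB
GGGGGGG
GGGGGGG

Derivation:
After op 1 paint(4,2,R):
RRRRRRR
RRRRRRR
WWWRRRR
WWWRRBB
RRRRRRR
RRRRRRR
After op 2 paint(1,1,R):
RRRRRRR
RRRRRRR
WWWRRRR
WWWRRBB
RRRRRRR
RRRRRRR
After op 3 fill(2,0,W) [0 cells changed]:
RRRRRRR
RRRRRRR
WWWRRRR
WWWRRBB
RRRRRRR
RRRRRRR
After op 4 fill(2,6,R) [0 cells changed]:
RRRRRRR
RRRRRRR
WWWRRRR
WWWRRBB
RRRRRRR
RRRRRRR
After op 5 fill(4,1,G) [34 cells changed]:
GGGGGGG
GGGGGGG
WWWGGGG
WWWGGBB
GGGGGGG
GGGGGGG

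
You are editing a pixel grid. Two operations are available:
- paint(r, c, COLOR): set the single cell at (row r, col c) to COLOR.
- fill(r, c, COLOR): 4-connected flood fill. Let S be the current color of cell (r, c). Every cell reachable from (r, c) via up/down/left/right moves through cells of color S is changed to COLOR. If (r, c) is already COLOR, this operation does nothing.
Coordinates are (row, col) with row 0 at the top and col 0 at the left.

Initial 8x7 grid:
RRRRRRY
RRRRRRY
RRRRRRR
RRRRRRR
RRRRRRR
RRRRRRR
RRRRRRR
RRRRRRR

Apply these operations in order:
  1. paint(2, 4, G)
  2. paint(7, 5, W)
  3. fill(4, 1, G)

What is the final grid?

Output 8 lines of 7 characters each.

Answer: GGGGGGY
GGGGGGY
GGGGGGG
GGGGGGG
GGGGGGG
GGGGGGG
GGGGGGG
GGGGGWG

Derivation:
After op 1 paint(2,4,G):
RRRRRRY
RRRRRRY
RRRRGRR
RRRRRRR
RRRRRRR
RRRRRRR
RRRRRRR
RRRRRRR
After op 2 paint(7,5,W):
RRRRRRY
RRRRRRY
RRRRGRR
RRRRRRR
RRRRRRR
RRRRRRR
RRRRRRR
RRRRRWR
After op 3 fill(4,1,G) [52 cells changed]:
GGGGGGY
GGGGGGY
GGGGGGG
GGGGGGG
GGGGGGG
GGGGGGG
GGGGGGG
GGGGGWG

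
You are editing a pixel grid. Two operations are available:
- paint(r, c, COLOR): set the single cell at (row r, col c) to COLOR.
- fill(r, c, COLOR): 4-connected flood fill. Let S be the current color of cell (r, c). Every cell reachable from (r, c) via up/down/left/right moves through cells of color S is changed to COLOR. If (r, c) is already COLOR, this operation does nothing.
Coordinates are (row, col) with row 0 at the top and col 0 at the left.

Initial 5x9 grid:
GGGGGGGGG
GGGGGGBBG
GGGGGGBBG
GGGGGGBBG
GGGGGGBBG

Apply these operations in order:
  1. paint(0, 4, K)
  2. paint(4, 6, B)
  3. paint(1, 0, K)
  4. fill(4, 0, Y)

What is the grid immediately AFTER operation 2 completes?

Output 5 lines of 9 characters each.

After op 1 paint(0,4,K):
GGGGKGGGG
GGGGGGBBG
GGGGGGBBG
GGGGGGBBG
GGGGGGBBG
After op 2 paint(4,6,B):
GGGGKGGGG
GGGGGGBBG
GGGGGGBBG
GGGGGGBBG
GGGGGGBBG

Answer: GGGGKGGGG
GGGGGGBBG
GGGGGGBBG
GGGGGGBBG
GGGGGGBBG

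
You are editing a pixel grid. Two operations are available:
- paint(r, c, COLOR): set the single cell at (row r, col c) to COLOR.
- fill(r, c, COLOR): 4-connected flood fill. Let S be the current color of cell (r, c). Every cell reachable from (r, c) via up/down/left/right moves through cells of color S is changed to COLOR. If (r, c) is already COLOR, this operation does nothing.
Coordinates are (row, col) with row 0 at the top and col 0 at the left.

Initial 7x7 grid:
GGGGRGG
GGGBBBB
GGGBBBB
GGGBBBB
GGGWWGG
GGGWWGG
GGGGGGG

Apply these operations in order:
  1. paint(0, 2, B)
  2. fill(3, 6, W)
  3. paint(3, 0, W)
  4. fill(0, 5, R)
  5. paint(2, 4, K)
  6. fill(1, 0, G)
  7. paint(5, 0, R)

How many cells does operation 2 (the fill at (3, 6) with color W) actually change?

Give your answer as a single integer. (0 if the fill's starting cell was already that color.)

Answer: 12

Derivation:
After op 1 paint(0,2,B):
GGBGRGG
GGGBBBB
GGGBBBB
GGGBBBB
GGGWWGG
GGGWWGG
GGGGGGG
After op 2 fill(3,6,W) [12 cells changed]:
GGBGRGG
GGGWWWW
GGGWWWW
GGGWWWW
GGGWWGG
GGGWWGG
GGGGGGG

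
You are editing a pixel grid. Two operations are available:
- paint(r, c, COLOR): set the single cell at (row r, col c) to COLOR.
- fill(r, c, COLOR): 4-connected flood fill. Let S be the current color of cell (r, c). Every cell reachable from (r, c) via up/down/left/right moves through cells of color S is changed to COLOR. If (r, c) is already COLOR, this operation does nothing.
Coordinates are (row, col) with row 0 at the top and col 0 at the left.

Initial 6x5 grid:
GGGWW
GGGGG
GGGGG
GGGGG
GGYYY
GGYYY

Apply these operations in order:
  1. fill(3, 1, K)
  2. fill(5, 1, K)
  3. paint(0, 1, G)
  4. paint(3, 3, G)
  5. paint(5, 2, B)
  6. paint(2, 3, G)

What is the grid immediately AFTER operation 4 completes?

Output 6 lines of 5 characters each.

Answer: KGKWW
KKKKK
KKKKK
KKKGK
KKYYY
KKYYY

Derivation:
After op 1 fill(3,1,K) [22 cells changed]:
KKKWW
KKKKK
KKKKK
KKKKK
KKYYY
KKYYY
After op 2 fill(5,1,K) [0 cells changed]:
KKKWW
KKKKK
KKKKK
KKKKK
KKYYY
KKYYY
After op 3 paint(0,1,G):
KGKWW
KKKKK
KKKKK
KKKKK
KKYYY
KKYYY
After op 4 paint(3,3,G):
KGKWW
KKKKK
KKKKK
KKKGK
KKYYY
KKYYY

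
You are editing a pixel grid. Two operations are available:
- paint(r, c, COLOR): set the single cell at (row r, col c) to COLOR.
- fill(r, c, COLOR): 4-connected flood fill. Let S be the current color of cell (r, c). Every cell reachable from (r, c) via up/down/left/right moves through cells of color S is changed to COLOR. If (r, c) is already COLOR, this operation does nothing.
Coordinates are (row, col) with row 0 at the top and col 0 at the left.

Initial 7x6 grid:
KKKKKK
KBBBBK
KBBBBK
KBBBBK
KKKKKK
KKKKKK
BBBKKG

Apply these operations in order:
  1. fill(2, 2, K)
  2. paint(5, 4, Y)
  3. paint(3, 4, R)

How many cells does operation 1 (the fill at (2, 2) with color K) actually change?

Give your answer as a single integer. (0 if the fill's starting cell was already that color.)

Answer: 12

Derivation:
After op 1 fill(2,2,K) [12 cells changed]:
KKKKKK
KKKKKK
KKKKKK
KKKKKK
KKKKKK
KKKKKK
BBBKKG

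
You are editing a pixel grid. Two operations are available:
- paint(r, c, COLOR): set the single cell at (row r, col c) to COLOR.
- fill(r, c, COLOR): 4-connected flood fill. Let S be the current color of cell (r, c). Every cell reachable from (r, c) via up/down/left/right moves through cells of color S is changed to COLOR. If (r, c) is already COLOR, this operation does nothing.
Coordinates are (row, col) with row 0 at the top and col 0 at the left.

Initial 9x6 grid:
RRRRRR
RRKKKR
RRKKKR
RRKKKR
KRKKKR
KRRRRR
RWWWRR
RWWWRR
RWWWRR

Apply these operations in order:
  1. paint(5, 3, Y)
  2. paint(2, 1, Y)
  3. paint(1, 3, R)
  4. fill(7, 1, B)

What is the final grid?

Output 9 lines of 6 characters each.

Answer: RRRRRR
RRKRKR
RYKKKR
RRKKKR
KRKKKR
KRRYRR
RBBBRR
RBBBRR
RBBBRR

Derivation:
After op 1 paint(5,3,Y):
RRRRRR
RRKKKR
RRKKKR
RRKKKR
KRKKKR
KRRYRR
RWWWRR
RWWWRR
RWWWRR
After op 2 paint(2,1,Y):
RRRRRR
RRKKKR
RYKKKR
RRKKKR
KRKKKR
KRRYRR
RWWWRR
RWWWRR
RWWWRR
After op 3 paint(1,3,R):
RRRRRR
RRKRKR
RYKKKR
RRKKKR
KRKKKR
KRRYRR
RWWWRR
RWWWRR
RWWWRR
After op 4 fill(7,1,B) [9 cells changed]:
RRRRRR
RRKRKR
RYKKKR
RRKKKR
KRKKKR
KRRYRR
RBBBRR
RBBBRR
RBBBRR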